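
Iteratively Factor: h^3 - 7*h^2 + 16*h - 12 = (h - 3)*(h^2 - 4*h + 4) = (h - 3)*(h - 2)*(h - 2)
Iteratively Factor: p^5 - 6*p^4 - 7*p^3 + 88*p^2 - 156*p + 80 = (p - 5)*(p^4 - p^3 - 12*p^2 + 28*p - 16) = (p - 5)*(p + 4)*(p^3 - 5*p^2 + 8*p - 4) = (p - 5)*(p - 1)*(p + 4)*(p^2 - 4*p + 4) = (p - 5)*(p - 2)*(p - 1)*(p + 4)*(p - 2)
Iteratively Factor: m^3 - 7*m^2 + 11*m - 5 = (m - 5)*(m^2 - 2*m + 1) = (m - 5)*(m - 1)*(m - 1)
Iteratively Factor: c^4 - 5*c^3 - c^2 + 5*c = (c + 1)*(c^3 - 6*c^2 + 5*c) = (c - 1)*(c + 1)*(c^2 - 5*c) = c*(c - 1)*(c + 1)*(c - 5)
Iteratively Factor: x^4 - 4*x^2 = (x)*(x^3 - 4*x) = x*(x - 2)*(x^2 + 2*x) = x*(x - 2)*(x + 2)*(x)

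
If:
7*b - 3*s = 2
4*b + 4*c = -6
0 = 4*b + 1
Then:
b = -1/4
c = -5/4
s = -5/4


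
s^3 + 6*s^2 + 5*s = s*(s + 1)*(s + 5)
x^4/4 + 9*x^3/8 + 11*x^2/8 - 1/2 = (x/2 + 1/2)*(x/2 + 1)*(x - 1/2)*(x + 2)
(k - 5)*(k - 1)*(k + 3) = k^3 - 3*k^2 - 13*k + 15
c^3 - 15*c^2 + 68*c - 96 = (c - 8)*(c - 4)*(c - 3)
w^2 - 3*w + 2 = (w - 2)*(w - 1)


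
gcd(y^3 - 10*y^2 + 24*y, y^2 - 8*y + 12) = y - 6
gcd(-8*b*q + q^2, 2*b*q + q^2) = q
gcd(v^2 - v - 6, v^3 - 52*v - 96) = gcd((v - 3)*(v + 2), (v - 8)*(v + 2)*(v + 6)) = v + 2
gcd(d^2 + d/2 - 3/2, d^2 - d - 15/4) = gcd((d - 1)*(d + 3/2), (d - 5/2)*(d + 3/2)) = d + 3/2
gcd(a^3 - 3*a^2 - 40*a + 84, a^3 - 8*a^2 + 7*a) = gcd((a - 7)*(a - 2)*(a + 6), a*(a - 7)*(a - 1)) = a - 7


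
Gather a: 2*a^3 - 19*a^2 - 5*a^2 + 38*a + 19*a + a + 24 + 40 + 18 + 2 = 2*a^3 - 24*a^2 + 58*a + 84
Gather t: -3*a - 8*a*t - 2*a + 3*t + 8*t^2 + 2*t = -5*a + 8*t^2 + t*(5 - 8*a)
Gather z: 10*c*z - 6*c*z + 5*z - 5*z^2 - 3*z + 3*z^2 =-2*z^2 + z*(4*c + 2)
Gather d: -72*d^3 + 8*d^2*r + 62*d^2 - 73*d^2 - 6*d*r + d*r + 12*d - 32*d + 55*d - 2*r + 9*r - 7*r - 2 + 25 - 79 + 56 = -72*d^3 + d^2*(8*r - 11) + d*(35 - 5*r)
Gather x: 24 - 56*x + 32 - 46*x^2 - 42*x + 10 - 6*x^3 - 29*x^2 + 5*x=-6*x^3 - 75*x^2 - 93*x + 66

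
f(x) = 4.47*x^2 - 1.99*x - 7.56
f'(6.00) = 51.65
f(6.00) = 141.42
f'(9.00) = 78.47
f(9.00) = 336.60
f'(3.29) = 27.42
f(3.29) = 34.28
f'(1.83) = 14.37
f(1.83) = 3.77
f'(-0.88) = -9.86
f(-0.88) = -2.35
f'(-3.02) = -28.99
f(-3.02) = 39.22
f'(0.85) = 5.61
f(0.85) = -6.02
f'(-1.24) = -13.08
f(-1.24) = 1.78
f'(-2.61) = -25.32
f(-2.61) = 28.08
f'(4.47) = 37.97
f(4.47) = 72.86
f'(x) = 8.94*x - 1.99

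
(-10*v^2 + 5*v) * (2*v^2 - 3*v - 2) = -20*v^4 + 40*v^3 + 5*v^2 - 10*v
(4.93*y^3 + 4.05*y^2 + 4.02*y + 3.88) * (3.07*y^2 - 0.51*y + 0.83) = 15.1351*y^5 + 9.9192*y^4 + 14.3678*y^3 + 13.2229*y^2 + 1.3578*y + 3.2204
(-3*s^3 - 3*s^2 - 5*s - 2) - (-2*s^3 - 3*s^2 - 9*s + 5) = -s^3 + 4*s - 7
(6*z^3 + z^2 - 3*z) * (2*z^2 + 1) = 12*z^5 + 2*z^4 + z^2 - 3*z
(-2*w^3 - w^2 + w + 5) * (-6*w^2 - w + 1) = 12*w^5 + 8*w^4 - 7*w^3 - 32*w^2 - 4*w + 5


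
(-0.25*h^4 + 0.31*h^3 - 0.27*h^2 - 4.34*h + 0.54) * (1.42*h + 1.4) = -0.355*h^5 + 0.0902*h^4 + 0.0506*h^3 - 6.5408*h^2 - 5.3092*h + 0.756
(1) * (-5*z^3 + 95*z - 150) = -5*z^3 + 95*z - 150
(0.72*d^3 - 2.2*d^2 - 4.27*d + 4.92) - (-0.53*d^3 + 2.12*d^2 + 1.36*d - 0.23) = 1.25*d^3 - 4.32*d^2 - 5.63*d + 5.15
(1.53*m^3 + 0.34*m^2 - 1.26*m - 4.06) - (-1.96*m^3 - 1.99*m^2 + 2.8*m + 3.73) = 3.49*m^3 + 2.33*m^2 - 4.06*m - 7.79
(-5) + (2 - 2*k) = -2*k - 3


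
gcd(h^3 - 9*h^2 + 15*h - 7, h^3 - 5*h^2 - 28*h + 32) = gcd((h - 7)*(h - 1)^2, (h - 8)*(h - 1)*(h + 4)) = h - 1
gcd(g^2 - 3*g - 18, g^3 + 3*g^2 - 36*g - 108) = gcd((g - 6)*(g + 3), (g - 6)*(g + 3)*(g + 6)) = g^2 - 3*g - 18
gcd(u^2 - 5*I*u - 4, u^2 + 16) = u - 4*I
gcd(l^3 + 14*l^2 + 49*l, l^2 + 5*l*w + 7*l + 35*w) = l + 7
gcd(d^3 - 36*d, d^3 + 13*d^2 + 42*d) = d^2 + 6*d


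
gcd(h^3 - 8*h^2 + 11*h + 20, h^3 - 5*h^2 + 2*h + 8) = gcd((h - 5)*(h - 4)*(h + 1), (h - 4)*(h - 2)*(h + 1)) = h^2 - 3*h - 4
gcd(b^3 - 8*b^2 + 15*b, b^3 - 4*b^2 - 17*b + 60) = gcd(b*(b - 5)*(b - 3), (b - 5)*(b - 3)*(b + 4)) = b^2 - 8*b + 15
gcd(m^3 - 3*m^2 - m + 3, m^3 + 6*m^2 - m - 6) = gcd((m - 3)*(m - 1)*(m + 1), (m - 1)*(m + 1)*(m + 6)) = m^2 - 1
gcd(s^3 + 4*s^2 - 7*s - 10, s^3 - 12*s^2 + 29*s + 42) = s + 1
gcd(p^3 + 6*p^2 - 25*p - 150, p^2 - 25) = p^2 - 25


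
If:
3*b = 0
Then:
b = 0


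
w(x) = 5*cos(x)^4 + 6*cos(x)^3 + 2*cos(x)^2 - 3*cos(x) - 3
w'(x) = -20*sin(x)*cos(x)^3 - 18*sin(x)*cos(x)^2 - 4*sin(x)*cos(x) + 3*sin(x)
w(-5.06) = -3.49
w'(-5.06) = -1.17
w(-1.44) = -3.34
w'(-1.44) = -2.11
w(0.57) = 1.98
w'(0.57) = -13.52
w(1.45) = -3.32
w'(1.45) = 2.21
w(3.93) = -0.76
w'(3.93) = -2.75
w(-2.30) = -0.90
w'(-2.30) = -2.68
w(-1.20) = -3.45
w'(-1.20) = 1.64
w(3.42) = 0.67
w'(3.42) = -2.19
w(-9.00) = 0.30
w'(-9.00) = -2.81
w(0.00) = 7.00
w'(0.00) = 0.00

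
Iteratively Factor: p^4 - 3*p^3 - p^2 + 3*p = (p - 3)*(p^3 - p) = (p - 3)*(p + 1)*(p^2 - p) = (p - 3)*(p - 1)*(p + 1)*(p)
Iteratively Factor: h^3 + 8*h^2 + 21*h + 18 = (h + 2)*(h^2 + 6*h + 9) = (h + 2)*(h + 3)*(h + 3)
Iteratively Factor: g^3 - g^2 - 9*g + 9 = (g + 3)*(g^2 - 4*g + 3) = (g - 1)*(g + 3)*(g - 3)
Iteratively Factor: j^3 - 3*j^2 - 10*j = (j + 2)*(j^2 - 5*j) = (j - 5)*(j + 2)*(j)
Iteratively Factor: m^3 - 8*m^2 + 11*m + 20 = (m + 1)*(m^2 - 9*m + 20) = (m - 4)*(m + 1)*(m - 5)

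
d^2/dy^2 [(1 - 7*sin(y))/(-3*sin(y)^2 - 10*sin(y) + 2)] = (-63*sin(y)^5 + 246*sin(y)^4 - 36*sin(y)^3 - 70*sin(y)^2 + 64*sin(y) + 68)/(3*sin(y)^2 + 10*sin(y) - 2)^3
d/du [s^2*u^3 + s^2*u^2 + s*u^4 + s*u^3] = s*u*(3*s*u + 2*s + 4*u^2 + 3*u)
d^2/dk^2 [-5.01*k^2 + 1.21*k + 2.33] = -10.0200000000000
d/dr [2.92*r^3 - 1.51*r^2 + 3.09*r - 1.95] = 8.76*r^2 - 3.02*r + 3.09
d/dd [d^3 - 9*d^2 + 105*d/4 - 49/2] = 3*d^2 - 18*d + 105/4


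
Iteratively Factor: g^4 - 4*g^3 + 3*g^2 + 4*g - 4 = (g + 1)*(g^3 - 5*g^2 + 8*g - 4) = (g - 1)*(g + 1)*(g^2 - 4*g + 4) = (g - 2)*(g - 1)*(g + 1)*(g - 2)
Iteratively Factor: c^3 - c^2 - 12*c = (c + 3)*(c^2 - 4*c) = c*(c + 3)*(c - 4)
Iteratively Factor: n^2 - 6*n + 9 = (n - 3)*(n - 3)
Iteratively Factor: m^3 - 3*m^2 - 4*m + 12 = (m - 3)*(m^2 - 4) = (m - 3)*(m - 2)*(m + 2)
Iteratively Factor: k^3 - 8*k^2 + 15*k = (k)*(k^2 - 8*k + 15) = k*(k - 3)*(k - 5)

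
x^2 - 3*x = x*(x - 3)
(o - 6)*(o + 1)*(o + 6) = o^3 + o^2 - 36*o - 36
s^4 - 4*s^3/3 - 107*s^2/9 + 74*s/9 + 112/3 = (s - 3)*(s - 8/3)*(s + 2)*(s + 7/3)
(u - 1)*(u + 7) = u^2 + 6*u - 7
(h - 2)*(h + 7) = h^2 + 5*h - 14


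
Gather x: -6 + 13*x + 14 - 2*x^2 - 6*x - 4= -2*x^2 + 7*x + 4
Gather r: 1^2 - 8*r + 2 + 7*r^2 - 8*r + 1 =7*r^2 - 16*r + 4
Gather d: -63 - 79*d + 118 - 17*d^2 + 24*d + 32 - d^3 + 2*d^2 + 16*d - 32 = -d^3 - 15*d^2 - 39*d + 55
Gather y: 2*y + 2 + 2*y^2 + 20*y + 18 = 2*y^2 + 22*y + 20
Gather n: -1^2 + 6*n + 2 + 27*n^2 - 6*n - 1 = 27*n^2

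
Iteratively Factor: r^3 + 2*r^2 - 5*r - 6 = (r + 1)*(r^2 + r - 6) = (r + 1)*(r + 3)*(r - 2)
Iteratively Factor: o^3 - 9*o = (o)*(o^2 - 9) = o*(o - 3)*(o + 3)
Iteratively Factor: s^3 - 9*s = (s + 3)*(s^2 - 3*s) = s*(s + 3)*(s - 3)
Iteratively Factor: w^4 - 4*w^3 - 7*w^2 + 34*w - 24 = (w - 2)*(w^3 - 2*w^2 - 11*w + 12) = (w - 2)*(w + 3)*(w^2 - 5*w + 4) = (w - 4)*(w - 2)*(w + 3)*(w - 1)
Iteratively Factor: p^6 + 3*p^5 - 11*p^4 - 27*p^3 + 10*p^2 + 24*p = (p - 1)*(p^5 + 4*p^4 - 7*p^3 - 34*p^2 - 24*p) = (p - 1)*(p + 1)*(p^4 + 3*p^3 - 10*p^2 - 24*p) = (p - 1)*(p + 1)*(p + 2)*(p^3 + p^2 - 12*p) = p*(p - 1)*(p + 1)*(p + 2)*(p^2 + p - 12) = p*(p - 3)*(p - 1)*(p + 1)*(p + 2)*(p + 4)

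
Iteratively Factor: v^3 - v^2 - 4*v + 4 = (v + 2)*(v^2 - 3*v + 2) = (v - 1)*(v + 2)*(v - 2)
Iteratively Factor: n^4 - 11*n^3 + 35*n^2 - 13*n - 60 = (n - 5)*(n^3 - 6*n^2 + 5*n + 12) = (n - 5)*(n - 4)*(n^2 - 2*n - 3) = (n - 5)*(n - 4)*(n - 3)*(n + 1)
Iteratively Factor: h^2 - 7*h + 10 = (h - 5)*(h - 2)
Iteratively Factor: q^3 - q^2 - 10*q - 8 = (q + 2)*(q^2 - 3*q - 4) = (q + 1)*(q + 2)*(q - 4)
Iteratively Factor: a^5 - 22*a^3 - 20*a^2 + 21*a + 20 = (a + 1)*(a^4 - a^3 - 21*a^2 + a + 20) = (a + 1)*(a + 4)*(a^3 - 5*a^2 - a + 5) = (a - 1)*(a + 1)*(a + 4)*(a^2 - 4*a - 5) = (a - 1)*(a + 1)^2*(a + 4)*(a - 5)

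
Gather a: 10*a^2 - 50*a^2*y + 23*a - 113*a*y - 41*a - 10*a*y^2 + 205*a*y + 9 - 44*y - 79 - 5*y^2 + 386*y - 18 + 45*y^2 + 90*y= a^2*(10 - 50*y) + a*(-10*y^2 + 92*y - 18) + 40*y^2 + 432*y - 88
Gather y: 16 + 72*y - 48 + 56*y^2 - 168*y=56*y^2 - 96*y - 32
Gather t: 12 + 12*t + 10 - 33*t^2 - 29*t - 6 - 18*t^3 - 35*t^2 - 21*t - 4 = -18*t^3 - 68*t^2 - 38*t + 12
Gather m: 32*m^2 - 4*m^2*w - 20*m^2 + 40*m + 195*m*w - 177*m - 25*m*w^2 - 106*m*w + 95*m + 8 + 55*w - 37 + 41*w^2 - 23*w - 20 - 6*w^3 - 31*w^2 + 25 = m^2*(12 - 4*w) + m*(-25*w^2 + 89*w - 42) - 6*w^3 + 10*w^2 + 32*w - 24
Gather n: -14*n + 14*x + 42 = -14*n + 14*x + 42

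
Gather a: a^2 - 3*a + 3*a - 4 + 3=a^2 - 1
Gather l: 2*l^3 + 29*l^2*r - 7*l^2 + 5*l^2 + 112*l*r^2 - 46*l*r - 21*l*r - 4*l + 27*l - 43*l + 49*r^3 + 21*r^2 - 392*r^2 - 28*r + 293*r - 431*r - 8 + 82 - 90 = 2*l^3 + l^2*(29*r - 2) + l*(112*r^2 - 67*r - 20) + 49*r^3 - 371*r^2 - 166*r - 16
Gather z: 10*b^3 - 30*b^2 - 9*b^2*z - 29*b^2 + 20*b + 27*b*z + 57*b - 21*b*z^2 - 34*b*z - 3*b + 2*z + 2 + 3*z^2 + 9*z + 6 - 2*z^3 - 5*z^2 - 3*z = 10*b^3 - 59*b^2 + 74*b - 2*z^3 + z^2*(-21*b - 2) + z*(-9*b^2 - 7*b + 8) + 8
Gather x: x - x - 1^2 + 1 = 0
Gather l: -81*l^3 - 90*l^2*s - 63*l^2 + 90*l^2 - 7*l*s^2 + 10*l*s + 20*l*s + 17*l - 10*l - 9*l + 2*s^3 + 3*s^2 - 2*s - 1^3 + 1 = -81*l^3 + l^2*(27 - 90*s) + l*(-7*s^2 + 30*s - 2) + 2*s^3 + 3*s^2 - 2*s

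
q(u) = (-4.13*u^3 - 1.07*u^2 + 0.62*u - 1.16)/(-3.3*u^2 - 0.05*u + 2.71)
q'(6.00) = 1.22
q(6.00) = 7.97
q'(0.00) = 0.22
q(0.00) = -0.43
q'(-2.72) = 1.17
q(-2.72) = -3.35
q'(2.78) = 1.03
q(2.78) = 4.21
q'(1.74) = 0.18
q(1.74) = 3.40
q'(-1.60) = 0.94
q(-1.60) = -2.13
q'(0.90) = -417832.66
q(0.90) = 559.93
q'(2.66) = 1.00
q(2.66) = 4.08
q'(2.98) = 1.07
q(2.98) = 4.42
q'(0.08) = 0.05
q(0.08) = -0.42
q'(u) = (6.6*u + 0.05)*(-4.13*u^3 - 1.07*u^2 + 0.62*u - 1.16)/(-3.3*u^2 - 0.05*u + 2.71)^2 + (-12.39*u^2 - 2.14*u + 0.62)/(-3.3*u^2 - 0.05*u + 2.71)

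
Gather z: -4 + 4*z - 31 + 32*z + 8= 36*z - 27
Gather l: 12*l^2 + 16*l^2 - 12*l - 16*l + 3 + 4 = 28*l^2 - 28*l + 7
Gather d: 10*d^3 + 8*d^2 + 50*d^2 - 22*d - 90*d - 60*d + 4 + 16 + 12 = 10*d^3 + 58*d^2 - 172*d + 32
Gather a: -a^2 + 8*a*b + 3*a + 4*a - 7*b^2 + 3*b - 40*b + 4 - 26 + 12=-a^2 + a*(8*b + 7) - 7*b^2 - 37*b - 10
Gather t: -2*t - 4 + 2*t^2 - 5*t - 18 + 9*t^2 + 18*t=11*t^2 + 11*t - 22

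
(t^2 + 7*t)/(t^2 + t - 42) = t/(t - 6)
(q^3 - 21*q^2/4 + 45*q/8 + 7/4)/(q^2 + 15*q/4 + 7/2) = (8*q^3 - 42*q^2 + 45*q + 14)/(2*(4*q^2 + 15*q + 14))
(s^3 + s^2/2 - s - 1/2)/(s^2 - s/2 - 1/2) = s + 1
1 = 1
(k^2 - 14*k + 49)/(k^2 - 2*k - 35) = (k - 7)/(k + 5)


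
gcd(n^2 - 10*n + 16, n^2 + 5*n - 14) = n - 2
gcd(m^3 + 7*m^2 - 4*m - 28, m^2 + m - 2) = m + 2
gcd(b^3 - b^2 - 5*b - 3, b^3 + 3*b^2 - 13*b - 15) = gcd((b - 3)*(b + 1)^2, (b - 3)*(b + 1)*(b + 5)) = b^2 - 2*b - 3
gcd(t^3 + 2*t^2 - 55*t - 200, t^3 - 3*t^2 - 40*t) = t^2 - 3*t - 40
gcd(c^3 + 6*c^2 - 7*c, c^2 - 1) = c - 1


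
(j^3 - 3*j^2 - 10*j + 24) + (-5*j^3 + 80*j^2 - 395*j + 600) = -4*j^3 + 77*j^2 - 405*j + 624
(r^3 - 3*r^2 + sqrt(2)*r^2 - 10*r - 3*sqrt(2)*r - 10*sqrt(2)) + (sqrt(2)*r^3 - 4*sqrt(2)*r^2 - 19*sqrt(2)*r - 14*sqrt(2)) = r^3 + sqrt(2)*r^3 - 3*sqrt(2)*r^2 - 3*r^2 - 22*sqrt(2)*r - 10*r - 24*sqrt(2)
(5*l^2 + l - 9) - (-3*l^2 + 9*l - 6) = 8*l^2 - 8*l - 3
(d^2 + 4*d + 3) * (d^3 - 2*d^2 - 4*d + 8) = d^5 + 2*d^4 - 9*d^3 - 14*d^2 + 20*d + 24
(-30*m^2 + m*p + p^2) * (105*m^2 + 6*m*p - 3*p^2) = -3150*m^4 - 75*m^3*p + 201*m^2*p^2 + 3*m*p^3 - 3*p^4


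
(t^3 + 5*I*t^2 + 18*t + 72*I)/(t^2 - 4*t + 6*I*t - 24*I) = (t^2 - I*t + 12)/(t - 4)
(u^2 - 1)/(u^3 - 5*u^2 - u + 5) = 1/(u - 5)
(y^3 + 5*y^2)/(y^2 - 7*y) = y*(y + 5)/(y - 7)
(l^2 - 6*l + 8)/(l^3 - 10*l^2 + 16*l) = (l - 4)/(l*(l - 8))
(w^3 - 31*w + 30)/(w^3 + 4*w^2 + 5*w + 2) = (w^3 - 31*w + 30)/(w^3 + 4*w^2 + 5*w + 2)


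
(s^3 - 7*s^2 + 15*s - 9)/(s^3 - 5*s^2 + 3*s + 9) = (s - 1)/(s + 1)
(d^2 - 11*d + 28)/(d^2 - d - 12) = (d - 7)/(d + 3)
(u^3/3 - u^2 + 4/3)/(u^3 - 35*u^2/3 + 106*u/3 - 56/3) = (u^3 - 3*u^2 + 4)/(3*u^3 - 35*u^2 + 106*u - 56)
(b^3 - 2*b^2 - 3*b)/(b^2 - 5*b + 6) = b*(b + 1)/(b - 2)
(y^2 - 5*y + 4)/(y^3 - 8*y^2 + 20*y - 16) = (y - 1)/(y^2 - 4*y + 4)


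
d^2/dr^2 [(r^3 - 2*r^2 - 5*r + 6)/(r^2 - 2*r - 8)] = 6/(r^3 - 12*r^2 + 48*r - 64)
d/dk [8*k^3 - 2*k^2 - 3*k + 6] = 24*k^2 - 4*k - 3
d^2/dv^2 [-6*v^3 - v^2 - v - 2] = -36*v - 2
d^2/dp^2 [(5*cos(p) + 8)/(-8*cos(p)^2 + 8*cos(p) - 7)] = (-720*(1 - cos(2*p))^2*cos(p) - 592*(1 - cos(2*p))^2 - 2393*cos(p) - 332*cos(2*p) + 324*cos(3*p) + 160*cos(5*p) + 2724)/(8*cos(p) - 4*cos(2*p) - 11)^3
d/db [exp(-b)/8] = -exp(-b)/8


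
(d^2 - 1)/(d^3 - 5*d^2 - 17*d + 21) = (d + 1)/(d^2 - 4*d - 21)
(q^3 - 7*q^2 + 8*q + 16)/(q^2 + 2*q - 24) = (q^2 - 3*q - 4)/(q + 6)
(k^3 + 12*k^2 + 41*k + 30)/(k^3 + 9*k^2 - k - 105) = (k^2 + 7*k + 6)/(k^2 + 4*k - 21)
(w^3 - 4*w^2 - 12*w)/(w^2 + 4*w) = (w^2 - 4*w - 12)/(w + 4)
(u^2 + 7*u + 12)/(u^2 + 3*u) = (u + 4)/u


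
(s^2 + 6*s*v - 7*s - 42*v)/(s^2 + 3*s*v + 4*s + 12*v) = (s^2 + 6*s*v - 7*s - 42*v)/(s^2 + 3*s*v + 4*s + 12*v)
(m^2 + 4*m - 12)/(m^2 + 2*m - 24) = (m - 2)/(m - 4)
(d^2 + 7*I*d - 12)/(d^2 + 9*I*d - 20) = (d + 3*I)/(d + 5*I)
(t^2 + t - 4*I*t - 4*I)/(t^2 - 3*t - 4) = (t - 4*I)/(t - 4)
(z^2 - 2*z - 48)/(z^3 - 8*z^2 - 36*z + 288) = 1/(z - 6)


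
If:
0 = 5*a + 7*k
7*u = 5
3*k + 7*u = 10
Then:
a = -7/3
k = 5/3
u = 5/7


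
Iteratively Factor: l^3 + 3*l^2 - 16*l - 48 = (l - 4)*(l^2 + 7*l + 12) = (l - 4)*(l + 4)*(l + 3)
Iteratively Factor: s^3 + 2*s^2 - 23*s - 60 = (s + 3)*(s^2 - s - 20) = (s + 3)*(s + 4)*(s - 5)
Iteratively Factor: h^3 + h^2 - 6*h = (h + 3)*(h^2 - 2*h) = (h - 2)*(h + 3)*(h)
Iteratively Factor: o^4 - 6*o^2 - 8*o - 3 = (o + 1)*(o^3 - o^2 - 5*o - 3) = (o - 3)*(o + 1)*(o^2 + 2*o + 1) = (o - 3)*(o + 1)^2*(o + 1)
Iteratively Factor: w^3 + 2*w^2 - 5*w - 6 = (w + 3)*(w^2 - w - 2) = (w + 1)*(w + 3)*(w - 2)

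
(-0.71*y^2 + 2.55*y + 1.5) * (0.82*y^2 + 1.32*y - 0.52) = -0.5822*y^4 + 1.1538*y^3 + 4.9652*y^2 + 0.654*y - 0.78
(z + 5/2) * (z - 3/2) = z^2 + z - 15/4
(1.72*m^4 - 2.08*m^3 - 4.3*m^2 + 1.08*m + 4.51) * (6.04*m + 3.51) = 10.3888*m^5 - 6.526*m^4 - 33.2728*m^3 - 8.5698*m^2 + 31.0312*m + 15.8301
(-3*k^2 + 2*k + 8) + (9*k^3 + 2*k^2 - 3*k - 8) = 9*k^3 - k^2 - k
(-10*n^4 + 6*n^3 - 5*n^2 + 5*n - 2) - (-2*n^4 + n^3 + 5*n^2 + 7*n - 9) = -8*n^4 + 5*n^3 - 10*n^2 - 2*n + 7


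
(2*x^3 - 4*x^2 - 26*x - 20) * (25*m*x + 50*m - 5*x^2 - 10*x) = 50*m*x^4 - 850*m*x^2 - 1800*m*x - 1000*m - 10*x^5 + 170*x^3 + 360*x^2 + 200*x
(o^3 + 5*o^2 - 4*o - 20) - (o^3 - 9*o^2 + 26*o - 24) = 14*o^2 - 30*o + 4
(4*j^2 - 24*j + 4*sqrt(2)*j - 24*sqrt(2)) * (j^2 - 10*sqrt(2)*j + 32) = 4*j^4 - 36*sqrt(2)*j^3 - 24*j^3 + 48*j^2 + 216*sqrt(2)*j^2 - 288*j + 128*sqrt(2)*j - 768*sqrt(2)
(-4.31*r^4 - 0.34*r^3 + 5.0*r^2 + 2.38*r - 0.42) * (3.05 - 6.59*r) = 28.4029*r^5 - 10.9049*r^4 - 33.987*r^3 - 0.434199999999999*r^2 + 10.0268*r - 1.281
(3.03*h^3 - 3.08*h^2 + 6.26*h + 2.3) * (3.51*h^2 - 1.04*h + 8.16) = 10.6353*h^5 - 13.962*h^4 + 49.9006*h^3 - 23.5702*h^2 + 48.6896*h + 18.768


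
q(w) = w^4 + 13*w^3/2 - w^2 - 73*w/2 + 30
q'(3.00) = 241.00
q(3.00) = 168.00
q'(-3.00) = 37.00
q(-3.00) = 36.00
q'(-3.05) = 37.51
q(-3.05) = 34.14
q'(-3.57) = 37.17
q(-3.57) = 14.25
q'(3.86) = 476.37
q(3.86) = 470.04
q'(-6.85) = -393.49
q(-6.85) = 345.60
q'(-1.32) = -9.08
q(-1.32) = 64.52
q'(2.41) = 127.93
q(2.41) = 60.94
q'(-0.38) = -33.14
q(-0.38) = 43.39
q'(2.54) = 149.77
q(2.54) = 78.98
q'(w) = 4*w^3 + 39*w^2/2 - 2*w - 73/2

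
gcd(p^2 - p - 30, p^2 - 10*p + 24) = p - 6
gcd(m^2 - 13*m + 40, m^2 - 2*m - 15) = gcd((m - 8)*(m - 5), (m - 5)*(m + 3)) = m - 5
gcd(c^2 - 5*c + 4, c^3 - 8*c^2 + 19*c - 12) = c^2 - 5*c + 4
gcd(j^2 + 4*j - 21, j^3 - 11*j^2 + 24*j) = j - 3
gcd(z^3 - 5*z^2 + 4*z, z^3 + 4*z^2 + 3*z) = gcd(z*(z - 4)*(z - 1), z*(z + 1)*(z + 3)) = z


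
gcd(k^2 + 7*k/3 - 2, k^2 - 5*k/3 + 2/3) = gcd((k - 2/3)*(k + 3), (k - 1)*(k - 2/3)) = k - 2/3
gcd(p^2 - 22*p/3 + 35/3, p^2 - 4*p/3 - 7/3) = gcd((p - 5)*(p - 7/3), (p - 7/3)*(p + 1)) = p - 7/3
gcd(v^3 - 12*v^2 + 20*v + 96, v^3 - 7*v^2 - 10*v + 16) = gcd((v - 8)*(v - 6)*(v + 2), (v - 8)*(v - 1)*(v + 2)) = v^2 - 6*v - 16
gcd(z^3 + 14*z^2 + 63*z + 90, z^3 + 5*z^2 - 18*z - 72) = z^2 + 9*z + 18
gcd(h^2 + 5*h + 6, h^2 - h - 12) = h + 3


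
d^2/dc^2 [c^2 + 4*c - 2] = 2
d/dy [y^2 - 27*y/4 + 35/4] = 2*y - 27/4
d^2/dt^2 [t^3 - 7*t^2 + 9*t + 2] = 6*t - 14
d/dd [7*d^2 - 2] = 14*d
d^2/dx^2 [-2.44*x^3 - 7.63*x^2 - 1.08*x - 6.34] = -14.64*x - 15.26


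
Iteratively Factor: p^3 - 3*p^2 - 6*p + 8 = (p + 2)*(p^2 - 5*p + 4) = (p - 1)*(p + 2)*(p - 4)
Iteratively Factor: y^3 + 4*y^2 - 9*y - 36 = (y - 3)*(y^2 + 7*y + 12) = (y - 3)*(y + 3)*(y + 4)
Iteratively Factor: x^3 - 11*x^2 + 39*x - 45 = (x - 3)*(x^2 - 8*x + 15) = (x - 5)*(x - 3)*(x - 3)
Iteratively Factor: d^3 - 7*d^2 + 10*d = (d)*(d^2 - 7*d + 10) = d*(d - 5)*(d - 2)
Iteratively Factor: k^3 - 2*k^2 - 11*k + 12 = (k - 4)*(k^2 + 2*k - 3) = (k - 4)*(k - 1)*(k + 3)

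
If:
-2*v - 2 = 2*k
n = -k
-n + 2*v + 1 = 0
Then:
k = -1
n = 1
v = 0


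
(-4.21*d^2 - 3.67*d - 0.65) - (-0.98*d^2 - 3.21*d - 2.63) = -3.23*d^2 - 0.46*d + 1.98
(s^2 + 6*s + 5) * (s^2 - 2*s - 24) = s^4 + 4*s^3 - 31*s^2 - 154*s - 120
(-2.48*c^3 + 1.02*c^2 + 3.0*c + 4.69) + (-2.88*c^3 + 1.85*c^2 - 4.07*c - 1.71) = -5.36*c^3 + 2.87*c^2 - 1.07*c + 2.98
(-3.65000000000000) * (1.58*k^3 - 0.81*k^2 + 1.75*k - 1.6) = -5.767*k^3 + 2.9565*k^2 - 6.3875*k + 5.84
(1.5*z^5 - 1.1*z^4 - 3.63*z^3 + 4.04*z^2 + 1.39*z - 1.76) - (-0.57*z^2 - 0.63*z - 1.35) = 1.5*z^5 - 1.1*z^4 - 3.63*z^3 + 4.61*z^2 + 2.02*z - 0.41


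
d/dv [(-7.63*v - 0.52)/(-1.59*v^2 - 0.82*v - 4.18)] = (-12.1317*v^2 - 1.6536*v + 31.467)/(2.5281*v^4 + 2.6076*v^3 + 13.9648*v^2 + 6.8552*v + 17.4724)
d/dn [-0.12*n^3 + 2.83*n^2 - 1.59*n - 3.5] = -0.36*n^2 + 5.66*n - 1.59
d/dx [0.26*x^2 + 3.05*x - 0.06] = 0.52*x + 3.05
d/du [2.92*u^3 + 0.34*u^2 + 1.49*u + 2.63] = 8.76*u^2 + 0.68*u + 1.49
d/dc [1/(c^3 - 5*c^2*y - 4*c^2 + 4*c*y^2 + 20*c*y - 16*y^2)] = (-3*c^2 + 10*c*y + 8*c - 4*y^2 - 20*y)/(c^3 - 5*c^2*y - 4*c^2 + 4*c*y^2 + 20*c*y - 16*y^2)^2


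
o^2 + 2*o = o*(o + 2)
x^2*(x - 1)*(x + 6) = x^4 + 5*x^3 - 6*x^2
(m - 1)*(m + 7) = m^2 + 6*m - 7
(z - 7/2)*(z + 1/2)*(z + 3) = z^3 - 43*z/4 - 21/4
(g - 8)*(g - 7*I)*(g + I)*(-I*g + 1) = -I*g^4 - 5*g^3 + 8*I*g^3 + 40*g^2 - 13*I*g^2 + 7*g + 104*I*g - 56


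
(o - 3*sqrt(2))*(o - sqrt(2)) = o^2 - 4*sqrt(2)*o + 6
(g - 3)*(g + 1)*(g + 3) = g^3 + g^2 - 9*g - 9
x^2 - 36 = (x - 6)*(x + 6)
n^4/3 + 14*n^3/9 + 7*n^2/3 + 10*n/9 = n*(n/3 + 1/3)*(n + 5/3)*(n + 2)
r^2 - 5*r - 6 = (r - 6)*(r + 1)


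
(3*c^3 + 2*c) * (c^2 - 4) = 3*c^5 - 10*c^3 - 8*c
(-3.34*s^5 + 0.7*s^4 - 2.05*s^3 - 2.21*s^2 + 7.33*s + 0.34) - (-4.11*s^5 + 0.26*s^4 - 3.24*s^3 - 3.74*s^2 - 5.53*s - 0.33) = 0.77*s^5 + 0.44*s^4 + 1.19*s^3 + 1.53*s^2 + 12.86*s + 0.67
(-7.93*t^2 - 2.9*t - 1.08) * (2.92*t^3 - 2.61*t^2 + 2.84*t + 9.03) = -23.1556*t^5 + 12.2293*t^4 - 18.1058*t^3 - 77.0251*t^2 - 29.2542*t - 9.7524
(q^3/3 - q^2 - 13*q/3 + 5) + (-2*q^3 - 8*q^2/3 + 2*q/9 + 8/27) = -5*q^3/3 - 11*q^2/3 - 37*q/9 + 143/27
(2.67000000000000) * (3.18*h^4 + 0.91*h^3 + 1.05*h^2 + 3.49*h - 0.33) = 8.4906*h^4 + 2.4297*h^3 + 2.8035*h^2 + 9.3183*h - 0.8811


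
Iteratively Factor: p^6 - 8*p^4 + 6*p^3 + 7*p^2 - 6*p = (p - 2)*(p^5 + 2*p^4 - 4*p^3 - 2*p^2 + 3*p) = (p - 2)*(p + 1)*(p^4 + p^3 - 5*p^2 + 3*p) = p*(p - 2)*(p + 1)*(p^3 + p^2 - 5*p + 3) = p*(p - 2)*(p + 1)*(p + 3)*(p^2 - 2*p + 1) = p*(p - 2)*(p - 1)*(p + 1)*(p + 3)*(p - 1)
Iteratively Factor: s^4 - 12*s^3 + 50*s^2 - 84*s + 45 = (s - 5)*(s^3 - 7*s^2 + 15*s - 9) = (s - 5)*(s - 3)*(s^2 - 4*s + 3) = (s - 5)*(s - 3)^2*(s - 1)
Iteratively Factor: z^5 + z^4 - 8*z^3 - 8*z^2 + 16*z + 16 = (z + 2)*(z^4 - z^3 - 6*z^2 + 4*z + 8) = (z - 2)*(z + 2)*(z^3 + z^2 - 4*z - 4) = (z - 2)*(z + 2)^2*(z^2 - z - 2) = (z - 2)*(z + 1)*(z + 2)^2*(z - 2)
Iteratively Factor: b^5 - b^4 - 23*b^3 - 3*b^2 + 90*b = (b - 5)*(b^4 + 4*b^3 - 3*b^2 - 18*b) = (b - 5)*(b + 3)*(b^3 + b^2 - 6*b) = (b - 5)*(b + 3)^2*(b^2 - 2*b) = b*(b - 5)*(b + 3)^2*(b - 2)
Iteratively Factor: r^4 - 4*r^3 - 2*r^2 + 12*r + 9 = (r + 1)*(r^3 - 5*r^2 + 3*r + 9) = (r + 1)^2*(r^2 - 6*r + 9) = (r - 3)*(r + 1)^2*(r - 3)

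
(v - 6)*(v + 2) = v^2 - 4*v - 12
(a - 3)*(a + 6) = a^2 + 3*a - 18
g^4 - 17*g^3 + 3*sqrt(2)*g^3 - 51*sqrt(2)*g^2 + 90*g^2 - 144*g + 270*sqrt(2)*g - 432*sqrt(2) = (g - 8)*(g - 6)*(g - 3)*(g + 3*sqrt(2))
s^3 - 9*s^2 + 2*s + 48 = (s - 8)*(s - 3)*(s + 2)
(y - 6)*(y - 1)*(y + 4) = y^3 - 3*y^2 - 22*y + 24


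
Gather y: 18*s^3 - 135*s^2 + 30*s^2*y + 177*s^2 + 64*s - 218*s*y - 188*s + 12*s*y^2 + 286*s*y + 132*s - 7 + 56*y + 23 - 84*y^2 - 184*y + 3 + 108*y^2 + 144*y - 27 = 18*s^3 + 42*s^2 + 8*s + y^2*(12*s + 24) + y*(30*s^2 + 68*s + 16) - 8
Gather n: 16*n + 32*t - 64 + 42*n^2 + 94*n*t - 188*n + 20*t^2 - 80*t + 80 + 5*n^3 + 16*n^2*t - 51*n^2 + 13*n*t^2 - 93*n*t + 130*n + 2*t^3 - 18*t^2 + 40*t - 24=5*n^3 + n^2*(16*t - 9) + n*(13*t^2 + t - 42) + 2*t^3 + 2*t^2 - 8*t - 8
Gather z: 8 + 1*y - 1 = y + 7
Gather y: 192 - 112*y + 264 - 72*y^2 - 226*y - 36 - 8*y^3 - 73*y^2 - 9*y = -8*y^3 - 145*y^2 - 347*y + 420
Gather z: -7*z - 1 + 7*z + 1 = 0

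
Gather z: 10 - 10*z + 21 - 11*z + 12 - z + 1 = 44 - 22*z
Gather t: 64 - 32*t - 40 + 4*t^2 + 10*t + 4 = 4*t^2 - 22*t + 28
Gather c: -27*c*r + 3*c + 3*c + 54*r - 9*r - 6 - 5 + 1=c*(6 - 27*r) + 45*r - 10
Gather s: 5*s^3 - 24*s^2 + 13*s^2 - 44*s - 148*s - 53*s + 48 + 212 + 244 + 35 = 5*s^3 - 11*s^2 - 245*s + 539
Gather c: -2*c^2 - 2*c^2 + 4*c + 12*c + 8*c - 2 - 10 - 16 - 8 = -4*c^2 + 24*c - 36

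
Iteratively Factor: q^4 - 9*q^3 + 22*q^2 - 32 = (q - 4)*(q^3 - 5*q^2 + 2*q + 8) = (q - 4)*(q - 2)*(q^2 - 3*q - 4) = (q - 4)^2*(q - 2)*(q + 1)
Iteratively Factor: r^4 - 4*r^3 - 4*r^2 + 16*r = (r + 2)*(r^3 - 6*r^2 + 8*r) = (r - 4)*(r + 2)*(r^2 - 2*r) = r*(r - 4)*(r + 2)*(r - 2)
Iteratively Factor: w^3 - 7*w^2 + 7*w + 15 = (w + 1)*(w^2 - 8*w + 15) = (w - 3)*(w + 1)*(w - 5)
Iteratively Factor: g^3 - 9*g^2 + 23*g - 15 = (g - 1)*(g^2 - 8*g + 15) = (g - 3)*(g - 1)*(g - 5)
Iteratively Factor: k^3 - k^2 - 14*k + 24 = (k - 2)*(k^2 + k - 12) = (k - 3)*(k - 2)*(k + 4)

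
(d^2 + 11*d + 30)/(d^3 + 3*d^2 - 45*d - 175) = (d + 6)/(d^2 - 2*d - 35)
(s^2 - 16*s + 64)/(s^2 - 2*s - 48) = (s - 8)/(s + 6)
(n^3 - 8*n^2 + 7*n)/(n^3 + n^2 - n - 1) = n*(n - 7)/(n^2 + 2*n + 1)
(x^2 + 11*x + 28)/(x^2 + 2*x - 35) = (x + 4)/(x - 5)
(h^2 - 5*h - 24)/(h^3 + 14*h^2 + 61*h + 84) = (h - 8)/(h^2 + 11*h + 28)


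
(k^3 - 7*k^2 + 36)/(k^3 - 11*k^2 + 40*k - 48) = (k^2 - 4*k - 12)/(k^2 - 8*k + 16)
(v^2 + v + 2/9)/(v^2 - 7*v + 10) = (v^2 + v + 2/9)/(v^2 - 7*v + 10)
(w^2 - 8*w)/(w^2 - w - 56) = w/(w + 7)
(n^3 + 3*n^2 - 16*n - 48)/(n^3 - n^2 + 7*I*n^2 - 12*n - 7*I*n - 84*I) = (n + 4)/(n + 7*I)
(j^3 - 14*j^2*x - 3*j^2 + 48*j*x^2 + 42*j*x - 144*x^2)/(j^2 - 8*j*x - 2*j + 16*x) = (j^2 - 6*j*x - 3*j + 18*x)/(j - 2)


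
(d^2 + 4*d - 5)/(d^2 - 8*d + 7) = (d + 5)/(d - 7)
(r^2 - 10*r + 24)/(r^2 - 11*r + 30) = (r - 4)/(r - 5)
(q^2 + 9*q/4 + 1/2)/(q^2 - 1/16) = 4*(q + 2)/(4*q - 1)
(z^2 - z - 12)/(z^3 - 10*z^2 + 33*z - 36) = (z + 3)/(z^2 - 6*z + 9)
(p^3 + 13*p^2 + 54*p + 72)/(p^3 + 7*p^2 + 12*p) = (p + 6)/p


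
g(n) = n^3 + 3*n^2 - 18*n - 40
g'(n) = 3*n^2 + 6*n - 18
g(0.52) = -48.41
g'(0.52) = -14.07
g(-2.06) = 1.07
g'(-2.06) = -17.63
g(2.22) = -54.23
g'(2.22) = 10.11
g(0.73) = -51.15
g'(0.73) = -12.02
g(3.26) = -32.15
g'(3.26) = 33.44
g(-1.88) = -2.20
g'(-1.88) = -18.68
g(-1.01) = -19.79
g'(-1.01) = -21.00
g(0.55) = -48.83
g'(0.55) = -13.79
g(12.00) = 1904.00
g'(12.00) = 486.00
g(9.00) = 770.00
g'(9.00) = 279.00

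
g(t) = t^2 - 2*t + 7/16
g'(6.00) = 10.00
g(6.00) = 24.44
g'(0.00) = -2.00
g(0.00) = 0.44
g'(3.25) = 4.50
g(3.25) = 4.50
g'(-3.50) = -9.00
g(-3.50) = 19.69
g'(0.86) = -0.28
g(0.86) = -0.54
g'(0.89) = -0.22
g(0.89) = -0.55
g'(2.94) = 3.88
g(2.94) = 3.20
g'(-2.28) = -6.56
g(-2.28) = 10.20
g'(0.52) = -0.96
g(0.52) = -0.33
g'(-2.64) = -7.28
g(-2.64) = 12.69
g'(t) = 2*t - 2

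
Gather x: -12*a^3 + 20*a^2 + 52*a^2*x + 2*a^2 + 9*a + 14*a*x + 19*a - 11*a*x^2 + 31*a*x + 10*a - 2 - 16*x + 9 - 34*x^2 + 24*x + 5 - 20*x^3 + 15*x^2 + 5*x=-12*a^3 + 22*a^2 + 38*a - 20*x^3 + x^2*(-11*a - 19) + x*(52*a^2 + 45*a + 13) + 12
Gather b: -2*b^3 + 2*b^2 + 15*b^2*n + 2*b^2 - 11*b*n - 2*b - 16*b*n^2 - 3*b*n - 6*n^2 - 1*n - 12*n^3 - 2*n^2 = -2*b^3 + b^2*(15*n + 4) + b*(-16*n^2 - 14*n - 2) - 12*n^3 - 8*n^2 - n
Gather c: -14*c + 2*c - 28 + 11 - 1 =-12*c - 18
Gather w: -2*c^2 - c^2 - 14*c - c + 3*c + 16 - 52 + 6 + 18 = -3*c^2 - 12*c - 12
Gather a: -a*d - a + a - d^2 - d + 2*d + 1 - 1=-a*d - d^2 + d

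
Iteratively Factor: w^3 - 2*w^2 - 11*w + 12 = (w + 3)*(w^2 - 5*w + 4) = (w - 1)*(w + 3)*(w - 4)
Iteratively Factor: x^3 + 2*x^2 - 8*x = (x + 4)*(x^2 - 2*x) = (x - 2)*(x + 4)*(x)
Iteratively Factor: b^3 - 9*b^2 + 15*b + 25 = (b + 1)*(b^2 - 10*b + 25) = (b - 5)*(b + 1)*(b - 5)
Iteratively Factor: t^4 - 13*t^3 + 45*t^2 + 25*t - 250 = (t + 2)*(t^3 - 15*t^2 + 75*t - 125) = (t - 5)*(t + 2)*(t^2 - 10*t + 25) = (t - 5)^2*(t + 2)*(t - 5)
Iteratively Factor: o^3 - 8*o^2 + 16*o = (o)*(o^2 - 8*o + 16) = o*(o - 4)*(o - 4)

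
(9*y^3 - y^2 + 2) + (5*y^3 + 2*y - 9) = 14*y^3 - y^2 + 2*y - 7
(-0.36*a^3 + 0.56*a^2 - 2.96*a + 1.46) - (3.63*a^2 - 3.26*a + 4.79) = -0.36*a^3 - 3.07*a^2 + 0.3*a - 3.33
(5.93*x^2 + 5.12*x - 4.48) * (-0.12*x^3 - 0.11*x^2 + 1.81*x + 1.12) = -0.7116*x^5 - 1.2667*x^4 + 10.7077*x^3 + 16.4016*x^2 - 2.3744*x - 5.0176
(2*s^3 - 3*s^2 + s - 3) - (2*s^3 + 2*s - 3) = -3*s^2 - s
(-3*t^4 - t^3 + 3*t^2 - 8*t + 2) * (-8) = 24*t^4 + 8*t^3 - 24*t^2 + 64*t - 16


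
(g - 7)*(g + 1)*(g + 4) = g^3 - 2*g^2 - 31*g - 28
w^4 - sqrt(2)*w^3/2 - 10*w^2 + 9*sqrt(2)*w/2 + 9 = (w - 3)*(w + 3)*(w - sqrt(2))*(w + sqrt(2)/2)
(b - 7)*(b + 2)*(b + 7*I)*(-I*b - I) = -I*b^4 + 7*b^3 + 4*I*b^3 - 28*b^2 + 19*I*b^2 - 133*b + 14*I*b - 98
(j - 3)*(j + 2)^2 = j^3 + j^2 - 8*j - 12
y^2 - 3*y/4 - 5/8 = (y - 5/4)*(y + 1/2)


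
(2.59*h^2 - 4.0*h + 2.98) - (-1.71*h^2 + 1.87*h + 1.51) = 4.3*h^2 - 5.87*h + 1.47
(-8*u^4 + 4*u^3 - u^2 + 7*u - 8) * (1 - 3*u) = 24*u^5 - 20*u^4 + 7*u^3 - 22*u^2 + 31*u - 8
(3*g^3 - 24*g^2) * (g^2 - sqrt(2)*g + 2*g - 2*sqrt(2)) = 3*g^5 - 18*g^4 - 3*sqrt(2)*g^4 - 48*g^3 + 18*sqrt(2)*g^3 + 48*sqrt(2)*g^2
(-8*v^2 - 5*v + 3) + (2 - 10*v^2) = -18*v^2 - 5*v + 5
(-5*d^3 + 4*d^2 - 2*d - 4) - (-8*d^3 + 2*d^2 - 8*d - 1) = 3*d^3 + 2*d^2 + 6*d - 3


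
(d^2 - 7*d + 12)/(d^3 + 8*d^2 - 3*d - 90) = (d - 4)/(d^2 + 11*d + 30)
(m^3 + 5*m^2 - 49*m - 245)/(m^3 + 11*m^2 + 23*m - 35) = (m - 7)/(m - 1)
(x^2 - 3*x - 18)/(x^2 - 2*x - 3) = (-x^2 + 3*x + 18)/(-x^2 + 2*x + 3)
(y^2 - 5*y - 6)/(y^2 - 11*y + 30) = (y + 1)/(y - 5)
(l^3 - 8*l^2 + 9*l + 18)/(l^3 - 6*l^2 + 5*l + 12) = (l - 6)/(l - 4)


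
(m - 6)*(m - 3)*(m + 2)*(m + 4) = m^4 - 3*m^3 - 28*m^2 + 36*m + 144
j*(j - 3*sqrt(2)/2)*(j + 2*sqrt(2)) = j^3 + sqrt(2)*j^2/2 - 6*j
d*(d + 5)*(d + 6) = d^3 + 11*d^2 + 30*d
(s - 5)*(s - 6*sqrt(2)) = s^2 - 6*sqrt(2)*s - 5*s + 30*sqrt(2)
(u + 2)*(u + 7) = u^2 + 9*u + 14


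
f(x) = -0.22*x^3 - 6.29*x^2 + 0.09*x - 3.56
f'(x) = -0.66*x^2 - 12.58*x + 0.09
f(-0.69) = -6.54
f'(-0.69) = 8.46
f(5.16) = -200.80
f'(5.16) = -82.40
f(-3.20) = -61.05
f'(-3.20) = 33.59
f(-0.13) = -3.68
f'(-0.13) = 1.71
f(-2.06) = -28.51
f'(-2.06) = 23.20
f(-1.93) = -25.58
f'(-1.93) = 21.91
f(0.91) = -8.85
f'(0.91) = -11.90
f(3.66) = -98.28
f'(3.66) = -54.79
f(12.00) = -1288.40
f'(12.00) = -245.91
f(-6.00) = -183.02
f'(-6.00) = 51.81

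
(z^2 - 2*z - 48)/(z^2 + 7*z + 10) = (z^2 - 2*z - 48)/(z^2 + 7*z + 10)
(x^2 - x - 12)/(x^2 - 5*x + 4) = (x + 3)/(x - 1)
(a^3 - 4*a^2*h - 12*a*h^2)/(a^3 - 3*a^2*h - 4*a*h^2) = (-a^2 + 4*a*h + 12*h^2)/(-a^2 + 3*a*h + 4*h^2)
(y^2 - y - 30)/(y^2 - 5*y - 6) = (y + 5)/(y + 1)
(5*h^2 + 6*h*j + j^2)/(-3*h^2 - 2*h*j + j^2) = (-5*h - j)/(3*h - j)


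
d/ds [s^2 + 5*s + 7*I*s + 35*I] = 2*s + 5 + 7*I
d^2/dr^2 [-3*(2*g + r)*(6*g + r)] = -6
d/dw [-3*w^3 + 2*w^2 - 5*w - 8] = -9*w^2 + 4*w - 5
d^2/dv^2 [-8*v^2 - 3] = -16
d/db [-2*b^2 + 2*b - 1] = 2 - 4*b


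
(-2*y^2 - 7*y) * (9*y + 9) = -18*y^3 - 81*y^2 - 63*y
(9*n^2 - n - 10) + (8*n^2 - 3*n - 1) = 17*n^2 - 4*n - 11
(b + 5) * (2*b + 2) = 2*b^2 + 12*b + 10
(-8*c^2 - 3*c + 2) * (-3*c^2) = 24*c^4 + 9*c^3 - 6*c^2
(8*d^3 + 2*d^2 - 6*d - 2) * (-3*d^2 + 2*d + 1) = -24*d^5 + 10*d^4 + 30*d^3 - 4*d^2 - 10*d - 2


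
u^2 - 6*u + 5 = (u - 5)*(u - 1)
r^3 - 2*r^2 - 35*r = r*(r - 7)*(r + 5)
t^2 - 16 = (t - 4)*(t + 4)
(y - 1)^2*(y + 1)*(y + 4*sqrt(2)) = y^4 - y^3 + 4*sqrt(2)*y^3 - 4*sqrt(2)*y^2 - y^2 - 4*sqrt(2)*y + y + 4*sqrt(2)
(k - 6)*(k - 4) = k^2 - 10*k + 24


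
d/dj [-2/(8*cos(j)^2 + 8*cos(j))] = -(sin(j)/cos(j)^2 + 2*tan(j))/(4*(cos(j) + 1)^2)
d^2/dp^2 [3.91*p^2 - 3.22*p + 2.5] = 7.82000000000000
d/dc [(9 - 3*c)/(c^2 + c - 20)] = 3*(-c^2 - c + (c - 3)*(2*c + 1) + 20)/(c^2 + c - 20)^2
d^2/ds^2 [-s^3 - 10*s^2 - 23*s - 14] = -6*s - 20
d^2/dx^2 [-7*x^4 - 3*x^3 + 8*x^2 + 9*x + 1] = -84*x^2 - 18*x + 16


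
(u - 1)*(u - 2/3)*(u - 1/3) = u^3 - 2*u^2 + 11*u/9 - 2/9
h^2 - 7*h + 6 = (h - 6)*(h - 1)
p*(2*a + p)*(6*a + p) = 12*a^2*p + 8*a*p^2 + p^3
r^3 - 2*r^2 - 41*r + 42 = (r - 7)*(r - 1)*(r + 6)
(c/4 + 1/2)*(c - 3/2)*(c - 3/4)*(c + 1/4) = c^4/4 - 55*c^2/64 + 45*c/128 + 9/64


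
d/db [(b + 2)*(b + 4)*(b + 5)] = 3*b^2 + 22*b + 38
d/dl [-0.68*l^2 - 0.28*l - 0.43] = -1.36*l - 0.28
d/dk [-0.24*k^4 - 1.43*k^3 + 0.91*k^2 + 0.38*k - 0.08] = -0.96*k^3 - 4.29*k^2 + 1.82*k + 0.38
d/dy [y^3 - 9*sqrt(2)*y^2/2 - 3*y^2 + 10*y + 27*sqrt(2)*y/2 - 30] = 3*y^2 - 9*sqrt(2)*y - 6*y + 10 + 27*sqrt(2)/2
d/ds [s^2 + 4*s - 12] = 2*s + 4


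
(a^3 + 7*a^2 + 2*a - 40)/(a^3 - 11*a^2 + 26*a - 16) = (a^2 + 9*a + 20)/(a^2 - 9*a + 8)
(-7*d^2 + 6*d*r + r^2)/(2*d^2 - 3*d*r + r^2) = (7*d + r)/(-2*d + r)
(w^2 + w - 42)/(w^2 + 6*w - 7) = (w - 6)/(w - 1)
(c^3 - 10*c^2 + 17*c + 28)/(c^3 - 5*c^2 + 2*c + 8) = (c - 7)/(c - 2)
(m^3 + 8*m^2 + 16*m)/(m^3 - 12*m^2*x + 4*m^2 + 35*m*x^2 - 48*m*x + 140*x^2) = m*(m + 4)/(m^2 - 12*m*x + 35*x^2)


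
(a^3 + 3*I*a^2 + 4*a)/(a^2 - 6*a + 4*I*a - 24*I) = a*(a - I)/(a - 6)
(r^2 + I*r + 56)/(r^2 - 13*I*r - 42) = (r + 8*I)/(r - 6*I)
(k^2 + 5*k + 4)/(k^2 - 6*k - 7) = (k + 4)/(k - 7)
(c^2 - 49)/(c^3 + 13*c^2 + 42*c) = (c - 7)/(c*(c + 6))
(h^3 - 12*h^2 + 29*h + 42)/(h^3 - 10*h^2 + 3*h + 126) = (h + 1)/(h + 3)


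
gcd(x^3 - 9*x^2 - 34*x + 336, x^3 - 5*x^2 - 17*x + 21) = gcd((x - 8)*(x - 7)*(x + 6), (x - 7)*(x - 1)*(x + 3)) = x - 7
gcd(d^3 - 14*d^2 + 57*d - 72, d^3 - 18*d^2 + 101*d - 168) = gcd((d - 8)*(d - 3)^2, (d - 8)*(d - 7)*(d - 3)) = d^2 - 11*d + 24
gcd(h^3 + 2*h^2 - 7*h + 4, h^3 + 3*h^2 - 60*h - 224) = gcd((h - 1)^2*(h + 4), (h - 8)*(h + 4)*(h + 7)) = h + 4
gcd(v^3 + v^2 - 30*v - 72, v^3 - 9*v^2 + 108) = v^2 - 3*v - 18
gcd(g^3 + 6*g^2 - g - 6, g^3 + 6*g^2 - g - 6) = g^3 + 6*g^2 - g - 6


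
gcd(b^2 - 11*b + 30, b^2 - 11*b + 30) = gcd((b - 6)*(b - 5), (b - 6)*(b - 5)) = b^2 - 11*b + 30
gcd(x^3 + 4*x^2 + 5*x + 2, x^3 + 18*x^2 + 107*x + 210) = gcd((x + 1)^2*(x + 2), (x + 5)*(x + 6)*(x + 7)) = 1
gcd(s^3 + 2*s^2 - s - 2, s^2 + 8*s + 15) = 1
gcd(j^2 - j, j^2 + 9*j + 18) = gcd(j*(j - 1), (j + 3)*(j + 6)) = 1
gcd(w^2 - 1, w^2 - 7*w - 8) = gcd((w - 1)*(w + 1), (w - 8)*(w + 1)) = w + 1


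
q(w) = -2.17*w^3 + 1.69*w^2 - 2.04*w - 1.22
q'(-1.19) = -15.28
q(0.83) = -2.99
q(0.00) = -1.22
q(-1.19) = 7.26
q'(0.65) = -2.59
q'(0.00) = -2.04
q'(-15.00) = -1517.49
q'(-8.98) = -557.36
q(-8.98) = 1724.79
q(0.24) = -1.64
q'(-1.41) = -19.75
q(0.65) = -2.43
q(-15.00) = 7733.38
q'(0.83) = -3.72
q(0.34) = -1.80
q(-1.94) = 24.94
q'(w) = -6.51*w^2 + 3.38*w - 2.04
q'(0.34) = -1.64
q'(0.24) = -1.60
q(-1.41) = 11.10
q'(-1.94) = -33.10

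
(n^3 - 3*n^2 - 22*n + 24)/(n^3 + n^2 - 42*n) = (n^2 + 3*n - 4)/(n*(n + 7))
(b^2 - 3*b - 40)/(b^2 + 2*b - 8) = (b^2 - 3*b - 40)/(b^2 + 2*b - 8)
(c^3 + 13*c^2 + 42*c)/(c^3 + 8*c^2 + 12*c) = (c + 7)/(c + 2)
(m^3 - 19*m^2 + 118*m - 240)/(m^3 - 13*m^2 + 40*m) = (m - 6)/m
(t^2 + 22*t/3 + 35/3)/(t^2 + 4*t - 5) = (t + 7/3)/(t - 1)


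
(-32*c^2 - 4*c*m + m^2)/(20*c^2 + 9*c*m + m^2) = (-8*c + m)/(5*c + m)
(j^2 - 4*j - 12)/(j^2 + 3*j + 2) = (j - 6)/(j + 1)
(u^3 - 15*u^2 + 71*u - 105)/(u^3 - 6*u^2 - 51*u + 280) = (u^2 - 10*u + 21)/(u^2 - u - 56)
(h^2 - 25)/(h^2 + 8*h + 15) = (h - 5)/(h + 3)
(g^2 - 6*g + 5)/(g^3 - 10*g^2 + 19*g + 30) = (g - 1)/(g^2 - 5*g - 6)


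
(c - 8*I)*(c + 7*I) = c^2 - I*c + 56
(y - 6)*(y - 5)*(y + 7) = y^3 - 4*y^2 - 47*y + 210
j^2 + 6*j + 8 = (j + 2)*(j + 4)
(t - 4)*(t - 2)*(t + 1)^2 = t^4 - 4*t^3 - 3*t^2 + 10*t + 8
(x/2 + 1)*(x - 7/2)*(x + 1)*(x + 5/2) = x^4/2 + x^3 - 39*x^2/8 - 113*x/8 - 35/4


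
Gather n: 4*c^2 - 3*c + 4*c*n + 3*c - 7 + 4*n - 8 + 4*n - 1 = 4*c^2 + n*(4*c + 8) - 16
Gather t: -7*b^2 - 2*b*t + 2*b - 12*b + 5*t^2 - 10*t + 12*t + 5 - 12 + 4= -7*b^2 - 10*b + 5*t^2 + t*(2 - 2*b) - 3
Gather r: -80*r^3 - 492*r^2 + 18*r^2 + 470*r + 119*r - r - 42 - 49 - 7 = -80*r^3 - 474*r^2 + 588*r - 98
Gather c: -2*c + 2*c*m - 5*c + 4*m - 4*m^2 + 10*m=c*(2*m - 7) - 4*m^2 + 14*m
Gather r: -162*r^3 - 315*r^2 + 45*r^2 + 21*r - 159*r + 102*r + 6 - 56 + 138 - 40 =-162*r^3 - 270*r^2 - 36*r + 48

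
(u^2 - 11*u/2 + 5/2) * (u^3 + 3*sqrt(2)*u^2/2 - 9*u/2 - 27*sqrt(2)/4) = u^5 - 11*u^4/2 + 3*sqrt(2)*u^4/2 - 33*sqrt(2)*u^3/4 - 2*u^3 - 3*sqrt(2)*u^2 + 99*u^2/4 - 45*u/4 + 297*sqrt(2)*u/8 - 135*sqrt(2)/8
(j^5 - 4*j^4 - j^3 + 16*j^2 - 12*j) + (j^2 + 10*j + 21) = j^5 - 4*j^4 - j^3 + 17*j^2 - 2*j + 21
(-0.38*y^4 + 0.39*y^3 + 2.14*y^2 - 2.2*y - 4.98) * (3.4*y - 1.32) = -1.292*y^5 + 1.8276*y^4 + 6.7612*y^3 - 10.3048*y^2 - 14.028*y + 6.5736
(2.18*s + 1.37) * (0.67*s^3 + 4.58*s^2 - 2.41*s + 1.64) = 1.4606*s^4 + 10.9023*s^3 + 1.0208*s^2 + 0.2735*s + 2.2468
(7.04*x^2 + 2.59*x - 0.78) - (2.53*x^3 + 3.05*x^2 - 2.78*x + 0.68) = -2.53*x^3 + 3.99*x^2 + 5.37*x - 1.46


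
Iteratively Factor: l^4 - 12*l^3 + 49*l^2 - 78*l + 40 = (l - 2)*(l^3 - 10*l^2 + 29*l - 20) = (l - 4)*(l - 2)*(l^2 - 6*l + 5) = (l - 5)*(l - 4)*(l - 2)*(l - 1)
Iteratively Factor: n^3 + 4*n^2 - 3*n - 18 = (n - 2)*(n^2 + 6*n + 9) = (n - 2)*(n + 3)*(n + 3)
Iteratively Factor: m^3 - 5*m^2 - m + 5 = (m + 1)*(m^2 - 6*m + 5) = (m - 1)*(m + 1)*(m - 5)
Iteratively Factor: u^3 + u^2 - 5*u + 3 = (u - 1)*(u^2 + 2*u - 3) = (u - 1)^2*(u + 3)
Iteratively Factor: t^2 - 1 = (t - 1)*(t + 1)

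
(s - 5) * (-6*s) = -6*s^2 + 30*s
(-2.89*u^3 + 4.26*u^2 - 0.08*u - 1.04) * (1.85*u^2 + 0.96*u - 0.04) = -5.3465*u^5 + 5.1066*u^4 + 4.0572*u^3 - 2.1712*u^2 - 0.9952*u + 0.0416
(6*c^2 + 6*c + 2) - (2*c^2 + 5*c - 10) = 4*c^2 + c + 12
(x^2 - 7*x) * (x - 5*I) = x^3 - 7*x^2 - 5*I*x^2 + 35*I*x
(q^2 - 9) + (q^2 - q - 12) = 2*q^2 - q - 21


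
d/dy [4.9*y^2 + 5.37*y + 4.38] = 9.8*y + 5.37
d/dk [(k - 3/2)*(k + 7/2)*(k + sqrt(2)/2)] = 3*k^2 + sqrt(2)*k + 4*k - 21/4 + sqrt(2)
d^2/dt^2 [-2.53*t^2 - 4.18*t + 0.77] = -5.06000000000000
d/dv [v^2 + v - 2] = 2*v + 1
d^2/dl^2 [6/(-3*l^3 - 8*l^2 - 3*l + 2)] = 12*((9*l + 8)*(3*l^3 + 8*l^2 + 3*l - 2) - (9*l^2 + 16*l + 3)^2)/(3*l^3 + 8*l^2 + 3*l - 2)^3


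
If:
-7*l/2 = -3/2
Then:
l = 3/7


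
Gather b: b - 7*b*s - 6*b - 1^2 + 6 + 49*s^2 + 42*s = b*(-7*s - 5) + 49*s^2 + 42*s + 5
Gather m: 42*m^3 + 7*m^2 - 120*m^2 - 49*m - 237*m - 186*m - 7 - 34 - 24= 42*m^3 - 113*m^2 - 472*m - 65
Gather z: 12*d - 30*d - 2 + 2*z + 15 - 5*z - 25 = -18*d - 3*z - 12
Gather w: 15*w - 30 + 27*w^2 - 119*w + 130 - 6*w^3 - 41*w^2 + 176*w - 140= -6*w^3 - 14*w^2 + 72*w - 40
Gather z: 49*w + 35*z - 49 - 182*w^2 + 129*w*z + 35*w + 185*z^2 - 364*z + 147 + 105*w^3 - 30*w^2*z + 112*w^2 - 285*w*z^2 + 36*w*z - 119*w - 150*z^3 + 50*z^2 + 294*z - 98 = 105*w^3 - 70*w^2 - 35*w - 150*z^3 + z^2*(235 - 285*w) + z*(-30*w^2 + 165*w - 35)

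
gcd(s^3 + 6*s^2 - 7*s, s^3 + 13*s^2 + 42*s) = s^2 + 7*s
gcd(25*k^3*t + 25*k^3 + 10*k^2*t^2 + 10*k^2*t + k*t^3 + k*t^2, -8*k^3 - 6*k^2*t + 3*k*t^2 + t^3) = 1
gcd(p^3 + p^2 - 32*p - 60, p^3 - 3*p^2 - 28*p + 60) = p^2 - p - 30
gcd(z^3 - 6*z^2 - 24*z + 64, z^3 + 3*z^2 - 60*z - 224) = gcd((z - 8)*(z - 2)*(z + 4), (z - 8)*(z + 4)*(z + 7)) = z^2 - 4*z - 32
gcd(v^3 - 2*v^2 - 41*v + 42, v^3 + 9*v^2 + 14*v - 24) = v^2 + 5*v - 6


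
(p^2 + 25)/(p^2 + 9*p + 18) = (p^2 + 25)/(p^2 + 9*p + 18)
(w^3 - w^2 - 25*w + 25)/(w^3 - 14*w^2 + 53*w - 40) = (w + 5)/(w - 8)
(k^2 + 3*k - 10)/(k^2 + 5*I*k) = (k^2 + 3*k - 10)/(k*(k + 5*I))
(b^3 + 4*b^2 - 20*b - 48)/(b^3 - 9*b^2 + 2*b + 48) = (b^2 + 2*b - 24)/(b^2 - 11*b + 24)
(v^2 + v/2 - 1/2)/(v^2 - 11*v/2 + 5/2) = (v + 1)/(v - 5)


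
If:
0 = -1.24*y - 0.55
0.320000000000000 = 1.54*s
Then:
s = 0.21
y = -0.44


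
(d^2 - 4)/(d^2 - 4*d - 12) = (d - 2)/(d - 6)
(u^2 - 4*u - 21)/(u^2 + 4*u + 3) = (u - 7)/(u + 1)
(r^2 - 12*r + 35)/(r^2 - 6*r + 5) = (r - 7)/(r - 1)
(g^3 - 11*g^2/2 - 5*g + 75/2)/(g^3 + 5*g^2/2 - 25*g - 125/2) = (g - 3)/(g + 5)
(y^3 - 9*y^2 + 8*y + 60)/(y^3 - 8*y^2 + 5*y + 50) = (y - 6)/(y - 5)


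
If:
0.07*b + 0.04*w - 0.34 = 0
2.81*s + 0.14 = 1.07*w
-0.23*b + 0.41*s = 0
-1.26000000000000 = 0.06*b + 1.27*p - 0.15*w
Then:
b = 2.60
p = -0.65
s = 1.46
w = 3.96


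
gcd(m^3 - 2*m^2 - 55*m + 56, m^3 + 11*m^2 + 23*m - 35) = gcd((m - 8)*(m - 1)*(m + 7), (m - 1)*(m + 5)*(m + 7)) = m^2 + 6*m - 7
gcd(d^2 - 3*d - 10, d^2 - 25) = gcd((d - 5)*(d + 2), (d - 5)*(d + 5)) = d - 5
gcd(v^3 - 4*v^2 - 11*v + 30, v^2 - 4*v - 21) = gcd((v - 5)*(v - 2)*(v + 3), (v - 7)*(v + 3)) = v + 3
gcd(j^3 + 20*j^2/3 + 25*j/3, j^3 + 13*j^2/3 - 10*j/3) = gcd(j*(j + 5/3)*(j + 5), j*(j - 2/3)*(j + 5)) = j^2 + 5*j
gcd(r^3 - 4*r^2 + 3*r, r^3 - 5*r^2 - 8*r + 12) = r - 1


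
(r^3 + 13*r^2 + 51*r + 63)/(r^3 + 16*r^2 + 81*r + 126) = (r + 3)/(r + 6)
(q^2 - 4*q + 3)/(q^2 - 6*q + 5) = (q - 3)/(q - 5)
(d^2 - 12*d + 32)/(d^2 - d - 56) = (d - 4)/(d + 7)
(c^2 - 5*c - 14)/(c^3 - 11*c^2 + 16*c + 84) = 1/(c - 6)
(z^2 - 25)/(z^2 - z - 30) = (z - 5)/(z - 6)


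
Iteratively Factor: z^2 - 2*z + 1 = (z - 1)*(z - 1)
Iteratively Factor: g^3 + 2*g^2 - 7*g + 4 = (g + 4)*(g^2 - 2*g + 1) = (g - 1)*(g + 4)*(g - 1)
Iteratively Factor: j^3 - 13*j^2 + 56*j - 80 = (j - 4)*(j^2 - 9*j + 20) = (j - 4)^2*(j - 5)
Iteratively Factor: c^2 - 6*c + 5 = (c - 5)*(c - 1)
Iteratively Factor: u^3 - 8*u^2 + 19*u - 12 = (u - 3)*(u^2 - 5*u + 4) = (u - 3)*(u - 1)*(u - 4)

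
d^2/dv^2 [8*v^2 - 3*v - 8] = 16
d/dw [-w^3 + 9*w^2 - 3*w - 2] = -3*w^2 + 18*w - 3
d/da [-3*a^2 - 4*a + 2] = -6*a - 4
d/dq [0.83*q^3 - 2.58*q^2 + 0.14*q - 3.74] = 2.49*q^2 - 5.16*q + 0.14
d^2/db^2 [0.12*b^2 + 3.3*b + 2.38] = 0.240000000000000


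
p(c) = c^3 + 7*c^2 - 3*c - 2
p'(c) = 3*c^2 + 14*c - 3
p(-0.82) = 4.62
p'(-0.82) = -12.46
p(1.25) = 7.14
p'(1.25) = 19.19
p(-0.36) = -0.06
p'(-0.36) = -7.65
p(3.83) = 145.37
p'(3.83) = 94.63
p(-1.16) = 9.34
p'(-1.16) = -15.20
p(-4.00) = 58.00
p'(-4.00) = -11.00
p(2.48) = 48.87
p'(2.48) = 50.17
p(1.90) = 24.43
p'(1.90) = 34.43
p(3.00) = 79.00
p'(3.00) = 66.00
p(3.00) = 79.00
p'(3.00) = 66.00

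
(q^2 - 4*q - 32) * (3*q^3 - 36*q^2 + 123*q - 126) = 3*q^5 - 48*q^4 + 171*q^3 + 534*q^2 - 3432*q + 4032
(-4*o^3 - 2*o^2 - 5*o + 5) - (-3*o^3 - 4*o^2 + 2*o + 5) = -o^3 + 2*o^2 - 7*o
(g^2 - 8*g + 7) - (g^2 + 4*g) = 7 - 12*g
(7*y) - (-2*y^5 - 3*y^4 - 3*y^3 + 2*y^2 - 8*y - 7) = 2*y^5 + 3*y^4 + 3*y^3 - 2*y^2 + 15*y + 7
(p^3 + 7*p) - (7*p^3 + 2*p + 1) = -6*p^3 + 5*p - 1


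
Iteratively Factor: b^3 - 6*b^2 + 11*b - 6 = (b - 3)*(b^2 - 3*b + 2) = (b - 3)*(b - 2)*(b - 1)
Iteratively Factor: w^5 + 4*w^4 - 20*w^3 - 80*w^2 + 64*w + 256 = (w - 2)*(w^4 + 6*w^3 - 8*w^2 - 96*w - 128) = (w - 2)*(w + 4)*(w^3 + 2*w^2 - 16*w - 32) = (w - 2)*(w + 2)*(w + 4)*(w^2 - 16) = (w - 4)*(w - 2)*(w + 2)*(w + 4)*(w + 4)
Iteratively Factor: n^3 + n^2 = (n)*(n^2 + n) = n^2*(n + 1)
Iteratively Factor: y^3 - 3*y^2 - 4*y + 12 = (y - 2)*(y^2 - y - 6) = (y - 3)*(y - 2)*(y + 2)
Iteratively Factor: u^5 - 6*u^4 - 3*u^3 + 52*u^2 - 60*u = (u - 5)*(u^4 - u^3 - 8*u^2 + 12*u) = u*(u - 5)*(u^3 - u^2 - 8*u + 12) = u*(u - 5)*(u - 2)*(u^2 + u - 6) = u*(u - 5)*(u - 2)^2*(u + 3)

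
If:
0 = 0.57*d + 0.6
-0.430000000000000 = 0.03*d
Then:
No Solution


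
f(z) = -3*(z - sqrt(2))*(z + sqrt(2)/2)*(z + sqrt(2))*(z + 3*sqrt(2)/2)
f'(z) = -3*(z - sqrt(2))*(z + sqrt(2)/2)*(z + sqrt(2)) - 3*(z - sqrt(2))*(z + sqrt(2)/2)*(z + 3*sqrt(2)/2) - 3*(z - sqrt(2))*(z + sqrt(2))*(z + 3*sqrt(2)/2) - 3*(z + sqrt(2)/2)*(z + sqrt(2))*(z + 3*sqrt(2)/2) = -12*z^3 - 18*sqrt(2)*z^2 + 3*z + 12*sqrt(2)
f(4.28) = -1562.85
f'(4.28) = -1377.33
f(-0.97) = -0.96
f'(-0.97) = 1.06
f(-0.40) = 2.92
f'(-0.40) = 12.47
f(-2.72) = -19.52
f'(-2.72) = 61.96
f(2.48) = -182.60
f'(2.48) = -315.19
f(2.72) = -268.71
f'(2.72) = -404.69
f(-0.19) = 5.88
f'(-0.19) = 15.56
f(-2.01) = 0.89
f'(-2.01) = 5.54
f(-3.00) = -42.31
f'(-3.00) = 102.87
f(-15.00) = -123145.23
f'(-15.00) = 34744.41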